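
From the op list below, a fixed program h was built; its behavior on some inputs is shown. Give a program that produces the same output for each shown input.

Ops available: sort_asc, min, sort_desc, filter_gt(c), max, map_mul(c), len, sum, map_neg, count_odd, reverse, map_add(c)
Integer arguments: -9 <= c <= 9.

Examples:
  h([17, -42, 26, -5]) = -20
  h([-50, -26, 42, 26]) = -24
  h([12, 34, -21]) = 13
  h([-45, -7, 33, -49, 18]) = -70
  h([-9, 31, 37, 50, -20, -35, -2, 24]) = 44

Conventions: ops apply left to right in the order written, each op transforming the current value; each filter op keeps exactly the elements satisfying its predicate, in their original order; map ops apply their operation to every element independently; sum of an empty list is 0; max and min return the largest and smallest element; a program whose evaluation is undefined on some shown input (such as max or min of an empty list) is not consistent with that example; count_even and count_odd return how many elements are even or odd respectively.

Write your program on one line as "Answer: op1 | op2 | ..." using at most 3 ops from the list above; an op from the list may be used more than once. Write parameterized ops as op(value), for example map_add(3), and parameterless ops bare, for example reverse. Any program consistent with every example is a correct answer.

map_add(-2) | map_add(-2) | sum

Check, running the answer program on each example:
  [17, -42, 26, -5] -> [15, -44, 24, -7] -> [13, -46, 22, -9] -> -20
  [-50, -26, 42, 26] -> [-52, -28, 40, 24] -> [-54, -30, 38, 22] -> -24
  [12, 34, -21] -> [10, 32, -23] -> [8, 30, -25] -> 13
  [-45, -7, 33, -49, 18] -> [-47, -9, 31, -51, 16] -> [-49, -11, 29, -53, 14] -> -70
  [-9, 31, 37, 50, -20, -35, -2, 24] -> [-11, 29, 35, 48, -22, -37, -4, 22] -> [-13, 27, 33, 46, -24, -39, -6, 20] -> 44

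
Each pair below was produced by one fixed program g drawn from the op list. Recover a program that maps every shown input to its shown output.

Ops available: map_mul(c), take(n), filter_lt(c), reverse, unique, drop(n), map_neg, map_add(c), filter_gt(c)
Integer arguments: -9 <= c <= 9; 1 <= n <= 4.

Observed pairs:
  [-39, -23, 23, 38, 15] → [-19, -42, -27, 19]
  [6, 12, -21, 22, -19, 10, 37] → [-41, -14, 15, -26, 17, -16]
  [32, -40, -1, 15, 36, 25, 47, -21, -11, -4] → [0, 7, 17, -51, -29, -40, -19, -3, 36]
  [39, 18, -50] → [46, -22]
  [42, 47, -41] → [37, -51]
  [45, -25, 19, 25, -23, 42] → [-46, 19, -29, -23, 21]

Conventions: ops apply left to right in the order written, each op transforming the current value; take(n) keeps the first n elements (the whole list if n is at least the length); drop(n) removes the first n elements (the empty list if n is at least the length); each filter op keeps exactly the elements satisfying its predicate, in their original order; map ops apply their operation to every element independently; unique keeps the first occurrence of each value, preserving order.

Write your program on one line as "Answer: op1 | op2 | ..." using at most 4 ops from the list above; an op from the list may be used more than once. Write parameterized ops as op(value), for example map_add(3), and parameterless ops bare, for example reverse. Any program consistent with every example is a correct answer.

map_neg | drop(1) | reverse | map_add(-4)

Check, running the answer program on each example:
  [-39, -23, 23, 38, 15] -> [39, 23, -23, -38, -15] -> [23, -23, -38, -15] -> [-15, -38, -23, 23] -> [-19, -42, -27, 19]
  [6, 12, -21, 22, -19, 10, 37] -> [-6, -12, 21, -22, 19, -10, -37] -> [-12, 21, -22, 19, -10, -37] -> [-37, -10, 19, -22, 21, -12] -> [-41, -14, 15, -26, 17, -16]
  [32, -40, -1, 15, 36, 25, 47, -21, -11, -4] -> [-32, 40, 1, -15, -36, -25, -47, 21, 11, 4] -> [40, 1, -15, -36, -25, -47, 21, 11, 4] -> [4, 11, 21, -47, -25, -36, -15, 1, 40] -> [0, 7, 17, -51, -29, -40, -19, -3, 36]
  [39, 18, -50] -> [-39, -18, 50] -> [-18, 50] -> [50, -18] -> [46, -22]
  [42, 47, -41] -> [-42, -47, 41] -> [-47, 41] -> [41, -47] -> [37, -51]
  [45, -25, 19, 25, -23, 42] -> [-45, 25, -19, -25, 23, -42] -> [25, -19, -25, 23, -42] -> [-42, 23, -25, -19, 25] -> [-46, 19, -29, -23, 21]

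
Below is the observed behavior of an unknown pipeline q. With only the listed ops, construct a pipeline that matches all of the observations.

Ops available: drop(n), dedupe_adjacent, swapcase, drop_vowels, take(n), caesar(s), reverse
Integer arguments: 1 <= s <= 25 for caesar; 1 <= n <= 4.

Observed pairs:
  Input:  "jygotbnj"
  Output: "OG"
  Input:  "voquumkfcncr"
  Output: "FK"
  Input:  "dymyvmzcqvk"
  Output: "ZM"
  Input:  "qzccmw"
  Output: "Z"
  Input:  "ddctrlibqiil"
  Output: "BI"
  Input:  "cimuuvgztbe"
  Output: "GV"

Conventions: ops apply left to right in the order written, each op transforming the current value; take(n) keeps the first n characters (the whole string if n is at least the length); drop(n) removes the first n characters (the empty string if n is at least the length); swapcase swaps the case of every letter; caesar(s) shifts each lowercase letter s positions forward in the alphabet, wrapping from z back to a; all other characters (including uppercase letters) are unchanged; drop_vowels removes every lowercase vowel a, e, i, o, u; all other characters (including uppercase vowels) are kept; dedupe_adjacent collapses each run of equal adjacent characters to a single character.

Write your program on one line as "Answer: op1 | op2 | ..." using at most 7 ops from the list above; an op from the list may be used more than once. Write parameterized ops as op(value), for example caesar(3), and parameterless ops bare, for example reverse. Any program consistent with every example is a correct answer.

swapcase | drop(1) | reverse | drop(4) | dedupe_adjacent | take(2)

Check, running the answer program on each example:
  "jygotbnj" -> "JYGOTBNJ" -> "YGOTBNJ" -> "JNBTOGY" -> "OGY" -> "OGY" -> "OG"
  "voquumkfcncr" -> "VOQUUMKFCNCR" -> "OQUUMKFCNCR" -> "RCNCFKMUUQO" -> "FKMUUQO" -> "FKMUQO" -> "FK"
  "dymyvmzcqvk" -> "DYMYVMZCQVK" -> "YMYVMZCQVK" -> "KVQCZMVYMY" -> "ZMVYMY" -> "ZMVYMY" -> "ZM"
  "qzccmw" -> "QZCCMW" -> "ZCCMW" -> "WMCCZ" -> "Z" -> "Z" -> "Z"
  "ddctrlibqiil" -> "DDCTRLIBQIIL" -> "DCTRLIBQIIL" -> "LIIQBILRTCD" -> "BILRTCD" -> "BILRTCD" -> "BI"
  "cimuuvgztbe" -> "CIMUUVGZTBE" -> "IMUUVGZTBE" -> "EBTZGVUUMI" -> "GVUUMI" -> "GVUMI" -> "GV"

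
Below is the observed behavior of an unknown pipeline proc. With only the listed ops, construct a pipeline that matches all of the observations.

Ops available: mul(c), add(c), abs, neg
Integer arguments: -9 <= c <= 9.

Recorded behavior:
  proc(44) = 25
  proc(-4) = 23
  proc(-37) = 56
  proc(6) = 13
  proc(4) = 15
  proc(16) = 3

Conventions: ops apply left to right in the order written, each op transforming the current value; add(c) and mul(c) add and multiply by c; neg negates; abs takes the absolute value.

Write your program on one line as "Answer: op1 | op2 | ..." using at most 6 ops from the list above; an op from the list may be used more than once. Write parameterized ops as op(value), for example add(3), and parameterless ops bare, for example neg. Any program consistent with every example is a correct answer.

neg | add(1) | add(9) | add(9) | abs

Check, running the answer program on each example:
  44 -> -44 -> -43 -> -34 -> -25 -> 25
  -4 -> 4 -> 5 -> 14 -> 23 -> 23
  -37 -> 37 -> 38 -> 47 -> 56 -> 56
  6 -> -6 -> -5 -> 4 -> 13 -> 13
  4 -> -4 -> -3 -> 6 -> 15 -> 15
  16 -> -16 -> -15 -> -6 -> 3 -> 3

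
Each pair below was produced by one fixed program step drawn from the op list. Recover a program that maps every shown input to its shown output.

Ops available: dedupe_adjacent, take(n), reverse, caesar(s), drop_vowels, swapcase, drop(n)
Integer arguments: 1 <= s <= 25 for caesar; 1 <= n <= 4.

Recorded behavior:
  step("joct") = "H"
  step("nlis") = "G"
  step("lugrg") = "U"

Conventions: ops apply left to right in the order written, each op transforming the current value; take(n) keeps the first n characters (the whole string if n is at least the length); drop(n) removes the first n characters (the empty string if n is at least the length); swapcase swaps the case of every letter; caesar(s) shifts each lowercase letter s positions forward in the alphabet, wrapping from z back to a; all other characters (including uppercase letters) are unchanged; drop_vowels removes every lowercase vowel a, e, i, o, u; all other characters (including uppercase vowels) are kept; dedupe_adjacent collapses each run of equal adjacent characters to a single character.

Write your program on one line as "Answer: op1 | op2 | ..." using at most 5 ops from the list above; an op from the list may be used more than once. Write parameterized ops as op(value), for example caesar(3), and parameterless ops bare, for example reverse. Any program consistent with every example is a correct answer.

drop(2) | caesar(14) | swapcase | reverse | take(1)

Check, running the answer program on each example:
  "joct" -> "ct" -> "qh" -> "QH" -> "HQ" -> "H"
  "nlis" -> "is" -> "wg" -> "WG" -> "GW" -> "G"
  "lugrg" -> "grg" -> "ufu" -> "UFU" -> "UFU" -> "U"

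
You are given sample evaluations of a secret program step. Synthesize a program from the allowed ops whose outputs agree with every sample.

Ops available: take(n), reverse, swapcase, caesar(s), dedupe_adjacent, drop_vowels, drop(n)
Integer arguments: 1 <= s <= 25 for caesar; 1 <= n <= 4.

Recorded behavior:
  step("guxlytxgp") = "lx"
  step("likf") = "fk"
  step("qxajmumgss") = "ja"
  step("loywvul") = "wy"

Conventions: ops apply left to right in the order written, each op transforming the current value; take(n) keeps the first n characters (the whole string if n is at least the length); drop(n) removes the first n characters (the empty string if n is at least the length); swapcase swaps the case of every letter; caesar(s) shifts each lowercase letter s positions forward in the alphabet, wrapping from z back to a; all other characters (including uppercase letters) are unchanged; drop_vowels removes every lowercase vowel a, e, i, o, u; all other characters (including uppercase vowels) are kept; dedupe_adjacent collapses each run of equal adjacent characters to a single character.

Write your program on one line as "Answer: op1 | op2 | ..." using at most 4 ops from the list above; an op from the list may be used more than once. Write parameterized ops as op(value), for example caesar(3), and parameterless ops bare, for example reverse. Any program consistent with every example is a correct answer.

take(4) | drop(2) | reverse

Check, running the answer program on each example:
  "guxlytxgp" -> "guxl" -> "xl" -> "lx"
  "likf" -> "likf" -> "kf" -> "fk"
  "qxajmumgss" -> "qxaj" -> "aj" -> "ja"
  "loywvul" -> "loyw" -> "yw" -> "wy"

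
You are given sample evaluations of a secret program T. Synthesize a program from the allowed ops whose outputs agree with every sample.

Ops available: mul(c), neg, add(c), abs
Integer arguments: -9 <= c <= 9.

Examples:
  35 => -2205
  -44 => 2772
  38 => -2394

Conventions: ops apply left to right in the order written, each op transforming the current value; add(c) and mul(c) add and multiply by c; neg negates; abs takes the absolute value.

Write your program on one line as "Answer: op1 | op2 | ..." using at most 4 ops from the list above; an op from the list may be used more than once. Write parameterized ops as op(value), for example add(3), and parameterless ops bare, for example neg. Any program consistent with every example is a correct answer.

mul(-7) | neg | mul(9) | neg

Check, running the answer program on each example:
  35 -> -245 -> 245 -> 2205 -> -2205
  -44 -> 308 -> -308 -> -2772 -> 2772
  38 -> -266 -> 266 -> 2394 -> -2394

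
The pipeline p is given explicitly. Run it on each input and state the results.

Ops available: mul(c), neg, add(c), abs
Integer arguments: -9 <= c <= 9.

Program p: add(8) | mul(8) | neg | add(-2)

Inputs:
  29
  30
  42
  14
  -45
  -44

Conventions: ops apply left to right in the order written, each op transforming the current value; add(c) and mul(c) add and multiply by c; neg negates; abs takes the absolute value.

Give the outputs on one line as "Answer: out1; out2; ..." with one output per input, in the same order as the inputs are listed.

-298; -306; -402; -178; 294; 286

Execution, op by op:
  29 -> 37 -> 296 -> -296 -> -298
  30 -> 38 -> 304 -> -304 -> -306
  42 -> 50 -> 400 -> -400 -> -402
  14 -> 22 -> 176 -> -176 -> -178
  -45 -> -37 -> -296 -> 296 -> 294
  -44 -> -36 -> -288 -> 288 -> 286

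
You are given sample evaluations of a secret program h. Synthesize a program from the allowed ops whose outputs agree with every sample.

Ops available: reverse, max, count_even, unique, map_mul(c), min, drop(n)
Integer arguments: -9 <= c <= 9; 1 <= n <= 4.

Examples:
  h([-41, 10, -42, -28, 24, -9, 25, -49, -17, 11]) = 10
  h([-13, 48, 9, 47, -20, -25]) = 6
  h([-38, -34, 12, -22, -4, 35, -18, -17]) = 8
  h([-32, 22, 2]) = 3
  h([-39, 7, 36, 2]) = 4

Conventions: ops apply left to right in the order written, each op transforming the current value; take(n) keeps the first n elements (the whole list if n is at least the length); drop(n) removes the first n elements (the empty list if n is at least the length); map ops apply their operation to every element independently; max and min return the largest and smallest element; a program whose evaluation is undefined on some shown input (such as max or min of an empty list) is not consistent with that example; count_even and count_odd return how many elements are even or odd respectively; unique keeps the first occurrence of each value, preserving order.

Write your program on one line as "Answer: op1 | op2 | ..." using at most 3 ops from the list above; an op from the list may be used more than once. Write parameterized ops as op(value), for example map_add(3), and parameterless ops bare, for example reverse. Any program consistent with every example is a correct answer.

map_mul(5) | map_mul(-8) | count_even

Check, running the answer program on each example:
  [-41, 10, -42, -28, 24, -9, 25, -49, -17, 11] -> [-205, 50, -210, -140, 120, -45, 125, -245, -85, 55] -> [1640, -400, 1680, 1120, -960, 360, -1000, 1960, 680, -440] -> 10
  [-13, 48, 9, 47, -20, -25] -> [-65, 240, 45, 235, -100, -125] -> [520, -1920, -360, -1880, 800, 1000] -> 6
  [-38, -34, 12, -22, -4, 35, -18, -17] -> [-190, -170, 60, -110, -20, 175, -90, -85] -> [1520, 1360, -480, 880, 160, -1400, 720, 680] -> 8
  [-32, 22, 2] -> [-160, 110, 10] -> [1280, -880, -80] -> 3
  [-39, 7, 36, 2] -> [-195, 35, 180, 10] -> [1560, -280, -1440, -80] -> 4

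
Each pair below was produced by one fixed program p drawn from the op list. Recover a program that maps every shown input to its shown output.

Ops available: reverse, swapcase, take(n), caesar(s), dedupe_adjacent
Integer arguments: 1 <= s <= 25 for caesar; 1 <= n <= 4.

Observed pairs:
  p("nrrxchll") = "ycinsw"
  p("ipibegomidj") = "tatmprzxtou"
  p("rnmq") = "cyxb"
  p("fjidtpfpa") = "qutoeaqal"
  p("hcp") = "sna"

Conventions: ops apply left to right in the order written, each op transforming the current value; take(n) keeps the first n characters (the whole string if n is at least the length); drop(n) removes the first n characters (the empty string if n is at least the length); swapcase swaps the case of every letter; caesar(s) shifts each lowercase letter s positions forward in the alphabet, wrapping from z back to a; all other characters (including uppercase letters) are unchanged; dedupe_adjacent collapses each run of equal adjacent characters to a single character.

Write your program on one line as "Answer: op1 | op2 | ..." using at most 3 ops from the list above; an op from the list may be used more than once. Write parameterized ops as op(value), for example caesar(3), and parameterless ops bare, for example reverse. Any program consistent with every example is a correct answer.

dedupe_adjacent | caesar(11)

Check, running the answer program on each example:
  "nrrxchll" -> "nrxchl" -> "ycinsw"
  "ipibegomidj" -> "ipibegomidj" -> "tatmprzxtou"
  "rnmq" -> "rnmq" -> "cyxb"
  "fjidtpfpa" -> "fjidtpfpa" -> "qutoeaqal"
  "hcp" -> "hcp" -> "sna"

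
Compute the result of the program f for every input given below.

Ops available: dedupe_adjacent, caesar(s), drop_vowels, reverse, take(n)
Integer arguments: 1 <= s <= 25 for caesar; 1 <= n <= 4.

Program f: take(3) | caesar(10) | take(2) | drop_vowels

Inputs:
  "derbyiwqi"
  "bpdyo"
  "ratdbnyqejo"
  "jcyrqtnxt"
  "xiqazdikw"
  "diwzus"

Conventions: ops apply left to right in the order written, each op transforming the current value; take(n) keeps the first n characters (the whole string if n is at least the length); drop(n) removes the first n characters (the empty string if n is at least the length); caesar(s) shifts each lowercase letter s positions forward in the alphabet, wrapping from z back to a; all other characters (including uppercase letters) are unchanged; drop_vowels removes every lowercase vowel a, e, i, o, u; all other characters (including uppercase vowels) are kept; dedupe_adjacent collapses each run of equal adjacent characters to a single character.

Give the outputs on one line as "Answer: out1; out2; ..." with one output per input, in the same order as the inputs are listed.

Execution, op by op:
  "derbyiwqi" -> "der" -> "nob" -> "no" -> "n"
  "bpdyo" -> "bpd" -> "lzn" -> "lz" -> "lz"
  "ratdbnyqejo" -> "rat" -> "bkd" -> "bk" -> "bk"
  "jcyrqtnxt" -> "jcy" -> "tmi" -> "tm" -> "tm"
  "xiqazdikw" -> "xiq" -> "hsa" -> "hs" -> "hs"
  "diwzus" -> "diw" -> "nsg" -> "ns" -> "ns"

"n"; "lz"; "bk"; "tm"; "hs"; "ns"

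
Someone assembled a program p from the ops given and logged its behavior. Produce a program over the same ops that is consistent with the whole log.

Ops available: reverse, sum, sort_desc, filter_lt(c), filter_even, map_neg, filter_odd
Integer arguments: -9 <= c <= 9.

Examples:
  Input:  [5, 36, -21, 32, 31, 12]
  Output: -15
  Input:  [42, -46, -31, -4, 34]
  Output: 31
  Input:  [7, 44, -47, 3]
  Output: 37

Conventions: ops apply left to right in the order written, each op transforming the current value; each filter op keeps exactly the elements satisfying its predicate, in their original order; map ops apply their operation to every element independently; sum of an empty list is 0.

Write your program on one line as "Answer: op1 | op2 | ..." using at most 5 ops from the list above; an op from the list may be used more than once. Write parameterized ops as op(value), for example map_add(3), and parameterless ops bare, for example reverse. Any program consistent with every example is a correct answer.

map_neg | reverse | filter_odd | sum

Check, running the answer program on each example:
  [5, 36, -21, 32, 31, 12] -> [-5, -36, 21, -32, -31, -12] -> [-12, -31, -32, 21, -36, -5] -> [-31, 21, -5] -> -15
  [42, -46, -31, -4, 34] -> [-42, 46, 31, 4, -34] -> [-34, 4, 31, 46, -42] -> [31] -> 31
  [7, 44, -47, 3] -> [-7, -44, 47, -3] -> [-3, 47, -44, -7] -> [-3, 47, -7] -> 37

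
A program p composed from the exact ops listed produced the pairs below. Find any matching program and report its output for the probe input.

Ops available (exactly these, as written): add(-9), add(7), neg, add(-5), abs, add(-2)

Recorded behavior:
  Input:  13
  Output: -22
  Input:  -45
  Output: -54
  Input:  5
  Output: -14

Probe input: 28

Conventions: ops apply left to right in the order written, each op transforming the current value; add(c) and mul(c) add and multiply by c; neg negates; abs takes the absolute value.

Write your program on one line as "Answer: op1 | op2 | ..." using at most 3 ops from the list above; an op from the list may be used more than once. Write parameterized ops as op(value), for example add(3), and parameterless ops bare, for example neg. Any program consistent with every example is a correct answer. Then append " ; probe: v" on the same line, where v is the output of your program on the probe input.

abs | neg | add(-9) ; probe: -37

Check, running the answer program on each example:
  13 -> 13 -> -13 -> -22
  -45 -> 45 -> -45 -> -54
  5 -> 5 -> -5 -> -14
  probe: 28 -> 28 -> -28 -> -37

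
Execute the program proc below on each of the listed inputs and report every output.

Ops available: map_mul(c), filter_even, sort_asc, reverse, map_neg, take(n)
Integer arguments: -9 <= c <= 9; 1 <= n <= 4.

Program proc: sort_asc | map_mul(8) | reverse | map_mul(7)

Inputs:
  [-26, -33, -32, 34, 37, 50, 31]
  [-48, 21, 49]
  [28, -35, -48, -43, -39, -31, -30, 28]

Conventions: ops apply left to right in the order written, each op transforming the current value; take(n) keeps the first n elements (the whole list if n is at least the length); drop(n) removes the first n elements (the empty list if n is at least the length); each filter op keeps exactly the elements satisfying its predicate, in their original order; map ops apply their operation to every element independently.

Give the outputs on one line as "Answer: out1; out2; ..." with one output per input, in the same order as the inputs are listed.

[2800, 2072, 1904, 1736, -1456, -1792, -1848]; [2744, 1176, -2688]; [1568, 1568, -1680, -1736, -1960, -2184, -2408, -2688]

Execution, op by op:
  [-26, -33, -32, 34, 37, 50, 31] -> [-33, -32, -26, 31, 34, 37, 50] -> [-264, -256, -208, 248, 272, 296, 400] -> [400, 296, 272, 248, -208, -256, -264] -> [2800, 2072, 1904, 1736, -1456, -1792, -1848]
  [-48, 21, 49] -> [-48, 21, 49] -> [-384, 168, 392] -> [392, 168, -384] -> [2744, 1176, -2688]
  [28, -35, -48, -43, -39, -31, -30, 28] -> [-48, -43, -39, -35, -31, -30, 28, 28] -> [-384, -344, -312, -280, -248, -240, 224, 224] -> [224, 224, -240, -248, -280, -312, -344, -384] -> [1568, 1568, -1680, -1736, -1960, -2184, -2408, -2688]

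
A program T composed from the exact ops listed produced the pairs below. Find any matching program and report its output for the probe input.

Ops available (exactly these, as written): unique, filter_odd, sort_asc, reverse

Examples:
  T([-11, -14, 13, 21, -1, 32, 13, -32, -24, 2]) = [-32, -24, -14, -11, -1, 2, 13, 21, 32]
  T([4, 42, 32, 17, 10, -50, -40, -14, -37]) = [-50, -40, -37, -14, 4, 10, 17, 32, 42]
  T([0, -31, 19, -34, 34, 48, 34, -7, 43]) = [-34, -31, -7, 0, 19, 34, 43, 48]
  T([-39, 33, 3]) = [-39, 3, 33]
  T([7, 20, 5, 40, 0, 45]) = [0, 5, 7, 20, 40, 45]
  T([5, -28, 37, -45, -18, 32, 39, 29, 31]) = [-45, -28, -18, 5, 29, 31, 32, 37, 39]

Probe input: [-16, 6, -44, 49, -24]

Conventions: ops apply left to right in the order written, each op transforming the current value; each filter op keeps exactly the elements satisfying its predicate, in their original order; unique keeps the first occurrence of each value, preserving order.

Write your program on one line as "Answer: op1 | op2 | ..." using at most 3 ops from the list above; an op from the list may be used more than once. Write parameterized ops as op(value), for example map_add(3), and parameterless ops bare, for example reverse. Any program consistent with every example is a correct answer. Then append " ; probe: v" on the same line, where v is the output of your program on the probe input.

sort_asc | unique ; probe: [-44, -24, -16, 6, 49]

Check, running the answer program on each example:
  [-11, -14, 13, 21, -1, 32, 13, -32, -24, 2] -> [-32, -24, -14, -11, -1, 2, 13, 13, 21, 32] -> [-32, -24, -14, -11, -1, 2, 13, 21, 32]
  [4, 42, 32, 17, 10, -50, -40, -14, -37] -> [-50, -40, -37, -14, 4, 10, 17, 32, 42] -> [-50, -40, -37, -14, 4, 10, 17, 32, 42]
  [0, -31, 19, -34, 34, 48, 34, -7, 43] -> [-34, -31, -7, 0, 19, 34, 34, 43, 48] -> [-34, -31, -7, 0, 19, 34, 43, 48]
  [-39, 33, 3] -> [-39, 3, 33] -> [-39, 3, 33]
  [7, 20, 5, 40, 0, 45] -> [0, 5, 7, 20, 40, 45] -> [0, 5, 7, 20, 40, 45]
  [5, -28, 37, -45, -18, 32, 39, 29, 31] -> [-45, -28, -18, 5, 29, 31, 32, 37, 39] -> [-45, -28, -18, 5, 29, 31, 32, 37, 39]
  probe: [-16, 6, -44, 49, -24] -> [-44, -24, -16, 6, 49] -> [-44, -24, -16, 6, 49]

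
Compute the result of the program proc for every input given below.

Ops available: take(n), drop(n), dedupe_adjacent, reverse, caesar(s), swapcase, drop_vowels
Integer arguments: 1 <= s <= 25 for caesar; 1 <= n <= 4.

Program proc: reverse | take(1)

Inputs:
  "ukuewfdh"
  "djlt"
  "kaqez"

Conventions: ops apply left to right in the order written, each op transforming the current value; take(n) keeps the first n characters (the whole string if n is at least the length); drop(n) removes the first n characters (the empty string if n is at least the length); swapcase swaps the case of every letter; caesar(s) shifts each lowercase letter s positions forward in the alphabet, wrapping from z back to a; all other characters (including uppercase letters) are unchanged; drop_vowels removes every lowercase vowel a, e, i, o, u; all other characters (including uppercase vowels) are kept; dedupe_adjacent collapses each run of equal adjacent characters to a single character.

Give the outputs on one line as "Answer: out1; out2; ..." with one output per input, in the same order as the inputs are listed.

"h"; "t"; "z"

Execution, op by op:
  "ukuewfdh" -> "hdfweuku" -> "h"
  "djlt" -> "tljd" -> "t"
  "kaqez" -> "zeqak" -> "z"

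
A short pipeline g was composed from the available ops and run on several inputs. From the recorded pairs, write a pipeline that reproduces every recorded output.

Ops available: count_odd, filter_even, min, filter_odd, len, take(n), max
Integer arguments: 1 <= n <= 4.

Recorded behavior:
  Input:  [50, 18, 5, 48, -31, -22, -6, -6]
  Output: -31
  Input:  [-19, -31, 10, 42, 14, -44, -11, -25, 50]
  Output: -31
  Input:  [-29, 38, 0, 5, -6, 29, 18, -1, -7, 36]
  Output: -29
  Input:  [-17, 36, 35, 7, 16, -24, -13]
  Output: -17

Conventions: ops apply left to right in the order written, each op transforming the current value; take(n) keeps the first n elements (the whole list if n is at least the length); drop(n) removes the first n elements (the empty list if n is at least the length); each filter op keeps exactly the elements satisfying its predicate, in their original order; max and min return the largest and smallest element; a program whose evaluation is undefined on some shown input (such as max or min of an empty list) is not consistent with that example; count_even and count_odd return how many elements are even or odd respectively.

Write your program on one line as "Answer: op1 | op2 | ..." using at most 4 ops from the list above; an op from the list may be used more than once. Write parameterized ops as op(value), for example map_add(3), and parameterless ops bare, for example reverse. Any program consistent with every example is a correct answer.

filter_odd | take(3) | min

Check, running the answer program on each example:
  [50, 18, 5, 48, -31, -22, -6, -6] -> [5, -31] -> [5, -31] -> -31
  [-19, -31, 10, 42, 14, -44, -11, -25, 50] -> [-19, -31, -11, -25] -> [-19, -31, -11] -> -31
  [-29, 38, 0, 5, -6, 29, 18, -1, -7, 36] -> [-29, 5, 29, -1, -7] -> [-29, 5, 29] -> -29
  [-17, 36, 35, 7, 16, -24, -13] -> [-17, 35, 7, -13] -> [-17, 35, 7] -> -17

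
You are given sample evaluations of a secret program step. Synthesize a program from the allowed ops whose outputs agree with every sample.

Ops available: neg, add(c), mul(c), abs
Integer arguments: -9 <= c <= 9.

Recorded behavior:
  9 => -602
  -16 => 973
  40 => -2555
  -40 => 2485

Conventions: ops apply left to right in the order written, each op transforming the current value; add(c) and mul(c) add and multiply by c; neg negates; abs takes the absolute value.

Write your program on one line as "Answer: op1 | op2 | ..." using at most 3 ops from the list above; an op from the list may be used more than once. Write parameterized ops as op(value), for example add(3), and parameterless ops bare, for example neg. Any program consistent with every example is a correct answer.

mul(-9) | add(-5) | mul(7)

Check, running the answer program on each example:
  9 -> -81 -> -86 -> -602
  -16 -> 144 -> 139 -> 973
  40 -> -360 -> -365 -> -2555
  -40 -> 360 -> 355 -> 2485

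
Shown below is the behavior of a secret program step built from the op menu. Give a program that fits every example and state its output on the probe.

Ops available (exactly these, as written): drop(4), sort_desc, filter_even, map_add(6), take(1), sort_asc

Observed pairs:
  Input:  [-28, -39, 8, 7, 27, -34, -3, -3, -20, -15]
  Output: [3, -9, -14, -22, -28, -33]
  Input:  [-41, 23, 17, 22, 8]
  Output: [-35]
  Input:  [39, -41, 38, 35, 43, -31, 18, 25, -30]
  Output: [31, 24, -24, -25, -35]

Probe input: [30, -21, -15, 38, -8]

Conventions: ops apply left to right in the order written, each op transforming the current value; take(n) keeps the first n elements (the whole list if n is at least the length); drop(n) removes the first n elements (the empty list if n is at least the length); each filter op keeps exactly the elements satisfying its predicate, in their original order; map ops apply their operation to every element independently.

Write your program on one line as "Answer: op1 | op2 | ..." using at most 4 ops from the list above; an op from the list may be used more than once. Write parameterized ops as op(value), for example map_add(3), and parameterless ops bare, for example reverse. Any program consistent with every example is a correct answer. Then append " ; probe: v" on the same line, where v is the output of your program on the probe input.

sort_desc | drop(4) | map_add(6) ; probe: [-15]

Check, running the answer program on each example:
  [-28, -39, 8, 7, 27, -34, -3, -3, -20, -15] -> [27, 8, 7, -3, -3, -15, -20, -28, -34, -39] -> [-3, -15, -20, -28, -34, -39] -> [3, -9, -14, -22, -28, -33]
  [-41, 23, 17, 22, 8] -> [23, 22, 17, 8, -41] -> [-41] -> [-35]
  [39, -41, 38, 35, 43, -31, 18, 25, -30] -> [43, 39, 38, 35, 25, 18, -30, -31, -41] -> [25, 18, -30, -31, -41] -> [31, 24, -24, -25, -35]
  probe: [30, -21, -15, 38, -8] -> [38, 30, -8, -15, -21] -> [-21] -> [-15]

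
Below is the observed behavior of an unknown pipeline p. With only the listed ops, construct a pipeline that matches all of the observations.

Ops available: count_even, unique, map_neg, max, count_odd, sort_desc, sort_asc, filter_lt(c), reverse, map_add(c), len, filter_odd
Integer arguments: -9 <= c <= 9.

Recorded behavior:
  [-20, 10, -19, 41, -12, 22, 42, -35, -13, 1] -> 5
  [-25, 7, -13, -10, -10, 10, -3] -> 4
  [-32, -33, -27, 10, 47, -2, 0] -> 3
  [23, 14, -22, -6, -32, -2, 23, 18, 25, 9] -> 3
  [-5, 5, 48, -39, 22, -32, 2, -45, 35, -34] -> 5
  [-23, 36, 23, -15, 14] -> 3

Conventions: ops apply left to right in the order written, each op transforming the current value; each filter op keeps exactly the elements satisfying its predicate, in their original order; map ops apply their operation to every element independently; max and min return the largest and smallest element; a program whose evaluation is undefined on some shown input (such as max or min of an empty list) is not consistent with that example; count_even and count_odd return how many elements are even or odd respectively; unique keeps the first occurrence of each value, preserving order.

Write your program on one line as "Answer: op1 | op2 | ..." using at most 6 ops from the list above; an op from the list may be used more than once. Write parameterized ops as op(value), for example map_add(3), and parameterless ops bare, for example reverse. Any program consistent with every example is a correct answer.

reverse | map_add(-8) | map_neg | unique | filter_odd | count_odd

Check, running the answer program on each example:
  [-20, 10, -19, 41, -12, 22, 42, -35, -13, 1] -> [1, -13, -35, 42, 22, -12, 41, -19, 10, -20] -> [-7, -21, -43, 34, 14, -20, 33, -27, 2, -28] -> [7, 21, 43, -34, -14, 20, -33, 27, -2, 28] -> [7, 21, 43, -34, -14, 20, -33, 27, -2, 28] -> [7, 21, 43, -33, 27] -> 5
  [-25, 7, -13, -10, -10, 10, -3] -> [-3, 10, -10, -10, -13, 7, -25] -> [-11, 2, -18, -18, -21, -1, -33] -> [11, -2, 18, 18, 21, 1, 33] -> [11, -2, 18, 21, 1, 33] -> [11, 21, 1, 33] -> 4
  [-32, -33, -27, 10, 47, -2, 0] -> [0, -2, 47, 10, -27, -33, -32] -> [-8, -10, 39, 2, -35, -41, -40] -> [8, 10, -39, -2, 35, 41, 40] -> [8, 10, -39, -2, 35, 41, 40] -> [-39, 35, 41] -> 3
  [23, 14, -22, -6, -32, -2, 23, 18, 25, 9] -> [9, 25, 18, 23, -2, -32, -6, -22, 14, 23] -> [1, 17, 10, 15, -10, -40, -14, -30, 6, 15] -> [-1, -17, -10, -15, 10, 40, 14, 30, -6, -15] -> [-1, -17, -10, -15, 10, 40, 14, 30, -6] -> [-1, -17, -15] -> 3
  [-5, 5, 48, -39, 22, -32, 2, -45, 35, -34] -> [-34, 35, -45, 2, -32, 22, -39, 48, 5, -5] -> [-42, 27, -53, -6, -40, 14, -47, 40, -3, -13] -> [42, -27, 53, 6, 40, -14, 47, -40, 3, 13] -> [42, -27, 53, 6, 40, -14, 47, -40, 3, 13] -> [-27, 53, 47, 3, 13] -> 5
  [-23, 36, 23, -15, 14] -> [14, -15, 23, 36, -23] -> [6, -23, 15, 28, -31] -> [-6, 23, -15, -28, 31] -> [-6, 23, -15, -28, 31] -> [23, -15, 31] -> 3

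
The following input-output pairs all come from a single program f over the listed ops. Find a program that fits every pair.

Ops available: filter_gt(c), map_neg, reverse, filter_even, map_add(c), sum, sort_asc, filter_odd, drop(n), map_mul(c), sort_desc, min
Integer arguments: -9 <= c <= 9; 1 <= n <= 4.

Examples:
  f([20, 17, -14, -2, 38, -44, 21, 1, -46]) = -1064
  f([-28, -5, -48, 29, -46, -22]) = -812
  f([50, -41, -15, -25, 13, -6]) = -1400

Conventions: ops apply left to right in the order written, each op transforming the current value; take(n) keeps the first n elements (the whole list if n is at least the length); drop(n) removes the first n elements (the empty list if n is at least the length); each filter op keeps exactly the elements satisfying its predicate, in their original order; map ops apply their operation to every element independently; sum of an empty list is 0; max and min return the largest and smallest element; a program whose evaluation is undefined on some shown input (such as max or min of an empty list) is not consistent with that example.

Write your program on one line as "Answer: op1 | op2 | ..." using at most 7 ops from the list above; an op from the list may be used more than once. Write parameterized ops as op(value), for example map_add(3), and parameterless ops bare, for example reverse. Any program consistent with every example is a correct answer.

sort_asc | map_mul(7) | filter_gt(-4) | map_neg | map_mul(4) | min

Check, running the answer program on each example:
  [20, 17, -14, -2, 38, -44, 21, 1, -46] -> [-46, -44, -14, -2, 1, 17, 20, 21, 38] -> [-322, -308, -98, -14, 7, 119, 140, 147, 266] -> [7, 119, 140, 147, 266] -> [-7, -119, -140, -147, -266] -> [-28, -476, -560, -588, -1064] -> -1064
  [-28, -5, -48, 29, -46, -22] -> [-48, -46, -28, -22, -5, 29] -> [-336, -322, -196, -154, -35, 203] -> [203] -> [-203] -> [-812] -> -812
  [50, -41, -15, -25, 13, -6] -> [-41, -25, -15, -6, 13, 50] -> [-287, -175, -105, -42, 91, 350] -> [91, 350] -> [-91, -350] -> [-364, -1400] -> -1400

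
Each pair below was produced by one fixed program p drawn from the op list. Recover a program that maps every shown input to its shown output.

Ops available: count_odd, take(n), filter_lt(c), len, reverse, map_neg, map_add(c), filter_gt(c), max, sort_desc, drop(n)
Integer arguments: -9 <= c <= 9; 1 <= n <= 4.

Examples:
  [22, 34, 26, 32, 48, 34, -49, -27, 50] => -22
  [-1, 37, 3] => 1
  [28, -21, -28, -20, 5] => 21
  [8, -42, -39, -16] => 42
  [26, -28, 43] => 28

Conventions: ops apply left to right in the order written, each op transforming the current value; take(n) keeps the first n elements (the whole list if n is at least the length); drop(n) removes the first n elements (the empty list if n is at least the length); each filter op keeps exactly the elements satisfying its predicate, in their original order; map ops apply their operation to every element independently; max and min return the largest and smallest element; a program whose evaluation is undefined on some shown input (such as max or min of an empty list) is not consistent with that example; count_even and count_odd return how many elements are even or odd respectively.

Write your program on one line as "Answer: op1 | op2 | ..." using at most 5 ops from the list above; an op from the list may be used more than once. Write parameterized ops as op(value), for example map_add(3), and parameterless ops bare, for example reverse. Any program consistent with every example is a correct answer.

take(2) | sort_desc | map_neg | max

Check, running the answer program on each example:
  [22, 34, 26, 32, 48, 34, -49, -27, 50] -> [22, 34] -> [34, 22] -> [-34, -22] -> -22
  [-1, 37, 3] -> [-1, 37] -> [37, -1] -> [-37, 1] -> 1
  [28, -21, -28, -20, 5] -> [28, -21] -> [28, -21] -> [-28, 21] -> 21
  [8, -42, -39, -16] -> [8, -42] -> [8, -42] -> [-8, 42] -> 42
  [26, -28, 43] -> [26, -28] -> [26, -28] -> [-26, 28] -> 28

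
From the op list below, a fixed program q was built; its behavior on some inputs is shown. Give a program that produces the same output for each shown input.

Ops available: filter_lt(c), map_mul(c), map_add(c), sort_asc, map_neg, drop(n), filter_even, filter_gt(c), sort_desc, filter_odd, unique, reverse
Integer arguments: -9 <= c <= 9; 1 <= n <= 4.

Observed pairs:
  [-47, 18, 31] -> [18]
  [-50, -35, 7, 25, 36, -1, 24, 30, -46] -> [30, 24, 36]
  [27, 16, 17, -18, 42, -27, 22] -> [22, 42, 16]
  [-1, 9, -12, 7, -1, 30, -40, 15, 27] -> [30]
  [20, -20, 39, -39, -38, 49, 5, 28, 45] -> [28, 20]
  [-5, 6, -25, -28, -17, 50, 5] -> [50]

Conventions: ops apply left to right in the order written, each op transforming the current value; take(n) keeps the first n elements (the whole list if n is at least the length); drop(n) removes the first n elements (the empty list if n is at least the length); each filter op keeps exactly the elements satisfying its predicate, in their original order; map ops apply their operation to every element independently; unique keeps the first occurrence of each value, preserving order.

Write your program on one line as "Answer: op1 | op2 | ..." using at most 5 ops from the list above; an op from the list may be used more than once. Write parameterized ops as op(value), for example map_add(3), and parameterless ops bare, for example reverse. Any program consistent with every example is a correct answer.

filter_gt(-5) | reverse | filter_even | filter_gt(6)

Check, running the answer program on each example:
  [-47, 18, 31] -> [18, 31] -> [31, 18] -> [18] -> [18]
  [-50, -35, 7, 25, 36, -1, 24, 30, -46] -> [7, 25, 36, -1, 24, 30] -> [30, 24, -1, 36, 25, 7] -> [30, 24, 36] -> [30, 24, 36]
  [27, 16, 17, -18, 42, -27, 22] -> [27, 16, 17, 42, 22] -> [22, 42, 17, 16, 27] -> [22, 42, 16] -> [22, 42, 16]
  [-1, 9, -12, 7, -1, 30, -40, 15, 27] -> [-1, 9, 7, -1, 30, 15, 27] -> [27, 15, 30, -1, 7, 9, -1] -> [30] -> [30]
  [20, -20, 39, -39, -38, 49, 5, 28, 45] -> [20, 39, 49, 5, 28, 45] -> [45, 28, 5, 49, 39, 20] -> [28, 20] -> [28, 20]
  [-5, 6, -25, -28, -17, 50, 5] -> [6, 50, 5] -> [5, 50, 6] -> [50, 6] -> [50]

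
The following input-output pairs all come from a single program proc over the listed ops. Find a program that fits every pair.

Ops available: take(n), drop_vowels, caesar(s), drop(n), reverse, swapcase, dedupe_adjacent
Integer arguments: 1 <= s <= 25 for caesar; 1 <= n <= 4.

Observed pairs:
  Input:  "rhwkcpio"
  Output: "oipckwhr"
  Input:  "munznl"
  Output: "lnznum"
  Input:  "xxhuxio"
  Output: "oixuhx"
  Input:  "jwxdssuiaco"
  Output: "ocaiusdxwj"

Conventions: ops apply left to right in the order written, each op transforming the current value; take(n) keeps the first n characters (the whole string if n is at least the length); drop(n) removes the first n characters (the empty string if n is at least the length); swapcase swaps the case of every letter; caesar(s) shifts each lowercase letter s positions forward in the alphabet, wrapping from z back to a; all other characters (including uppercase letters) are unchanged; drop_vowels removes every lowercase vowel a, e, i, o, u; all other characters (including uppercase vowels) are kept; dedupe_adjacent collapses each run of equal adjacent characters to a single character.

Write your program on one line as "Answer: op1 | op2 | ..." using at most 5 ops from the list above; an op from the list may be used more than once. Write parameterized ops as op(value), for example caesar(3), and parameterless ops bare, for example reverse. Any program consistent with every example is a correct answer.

swapcase | reverse | dedupe_adjacent | swapcase

Check, running the answer program on each example:
  "rhwkcpio" -> "RHWKCPIO" -> "OIPCKWHR" -> "OIPCKWHR" -> "oipckwhr"
  "munznl" -> "MUNZNL" -> "LNZNUM" -> "LNZNUM" -> "lnznum"
  "xxhuxio" -> "XXHUXIO" -> "OIXUHXX" -> "OIXUHX" -> "oixuhx"
  "jwxdssuiaco" -> "JWXDSSUIACO" -> "OCAIUSSDXWJ" -> "OCAIUSDXWJ" -> "ocaiusdxwj"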